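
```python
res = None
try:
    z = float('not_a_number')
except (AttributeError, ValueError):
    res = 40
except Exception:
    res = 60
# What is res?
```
40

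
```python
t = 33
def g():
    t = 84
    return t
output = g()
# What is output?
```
84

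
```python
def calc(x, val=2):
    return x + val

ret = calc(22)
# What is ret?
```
24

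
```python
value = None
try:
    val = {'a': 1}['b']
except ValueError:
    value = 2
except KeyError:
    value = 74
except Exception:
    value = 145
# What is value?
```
74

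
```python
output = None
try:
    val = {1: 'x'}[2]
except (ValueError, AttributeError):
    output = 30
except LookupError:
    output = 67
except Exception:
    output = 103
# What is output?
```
67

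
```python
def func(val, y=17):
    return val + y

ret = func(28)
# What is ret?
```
45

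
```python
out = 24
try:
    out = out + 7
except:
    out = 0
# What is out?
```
31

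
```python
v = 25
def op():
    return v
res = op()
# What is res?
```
25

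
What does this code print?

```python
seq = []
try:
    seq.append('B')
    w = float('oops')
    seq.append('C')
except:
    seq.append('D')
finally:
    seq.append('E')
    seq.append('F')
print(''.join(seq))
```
BDEF

Code before exception runs, then except, then all of finally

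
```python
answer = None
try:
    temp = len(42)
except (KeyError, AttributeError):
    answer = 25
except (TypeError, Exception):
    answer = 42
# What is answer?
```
42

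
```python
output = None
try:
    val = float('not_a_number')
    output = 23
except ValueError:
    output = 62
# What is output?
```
62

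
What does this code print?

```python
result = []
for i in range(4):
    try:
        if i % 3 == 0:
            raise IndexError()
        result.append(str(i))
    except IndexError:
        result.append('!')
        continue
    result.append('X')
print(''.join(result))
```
!1X2X!

continue in except skips rest of loop body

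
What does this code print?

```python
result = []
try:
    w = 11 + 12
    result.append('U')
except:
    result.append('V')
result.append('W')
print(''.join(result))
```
UW

No exception, try block completes normally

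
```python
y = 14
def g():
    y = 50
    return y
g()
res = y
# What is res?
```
14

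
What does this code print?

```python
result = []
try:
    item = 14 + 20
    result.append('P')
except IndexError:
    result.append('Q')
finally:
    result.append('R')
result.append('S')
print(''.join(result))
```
PRS

finally runs after normal execution too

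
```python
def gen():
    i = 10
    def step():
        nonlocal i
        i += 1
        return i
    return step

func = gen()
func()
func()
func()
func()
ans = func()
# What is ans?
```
15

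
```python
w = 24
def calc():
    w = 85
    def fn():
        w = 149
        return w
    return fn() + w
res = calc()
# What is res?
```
234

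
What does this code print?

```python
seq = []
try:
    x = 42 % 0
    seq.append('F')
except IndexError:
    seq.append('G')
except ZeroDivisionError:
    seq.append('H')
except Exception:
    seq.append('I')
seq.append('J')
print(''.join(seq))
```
HJ

ZeroDivisionError matches before generic Exception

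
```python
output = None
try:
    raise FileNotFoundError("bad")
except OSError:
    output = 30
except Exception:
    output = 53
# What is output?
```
30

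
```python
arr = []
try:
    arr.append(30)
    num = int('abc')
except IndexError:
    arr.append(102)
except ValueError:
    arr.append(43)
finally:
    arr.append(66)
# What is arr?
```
[30, 43, 66]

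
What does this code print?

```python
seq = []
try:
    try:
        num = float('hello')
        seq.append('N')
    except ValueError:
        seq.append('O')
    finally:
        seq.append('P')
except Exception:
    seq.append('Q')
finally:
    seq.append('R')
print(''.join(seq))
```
OPR

Both finally blocks run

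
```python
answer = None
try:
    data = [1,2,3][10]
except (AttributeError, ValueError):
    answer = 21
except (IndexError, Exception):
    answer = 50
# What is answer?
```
50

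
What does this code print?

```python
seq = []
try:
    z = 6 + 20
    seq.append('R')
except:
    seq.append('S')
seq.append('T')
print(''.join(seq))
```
RT

No exception, try block completes normally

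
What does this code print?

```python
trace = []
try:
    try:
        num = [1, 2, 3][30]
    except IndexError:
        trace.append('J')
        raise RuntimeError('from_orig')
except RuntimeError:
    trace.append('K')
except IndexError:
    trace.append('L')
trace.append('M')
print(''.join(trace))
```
JKM

RuntimeError raised and caught, original IndexError not re-raised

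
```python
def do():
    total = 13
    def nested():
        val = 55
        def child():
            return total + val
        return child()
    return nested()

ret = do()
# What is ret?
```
68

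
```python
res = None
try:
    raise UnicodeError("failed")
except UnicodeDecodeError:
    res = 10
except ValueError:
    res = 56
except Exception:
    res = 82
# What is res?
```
56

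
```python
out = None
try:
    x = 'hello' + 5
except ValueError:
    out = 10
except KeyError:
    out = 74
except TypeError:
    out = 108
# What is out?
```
108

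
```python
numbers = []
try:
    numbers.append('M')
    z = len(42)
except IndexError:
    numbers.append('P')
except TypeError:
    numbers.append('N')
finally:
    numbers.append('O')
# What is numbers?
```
['M', 'N', 'O']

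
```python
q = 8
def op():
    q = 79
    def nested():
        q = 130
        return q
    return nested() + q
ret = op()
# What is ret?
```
209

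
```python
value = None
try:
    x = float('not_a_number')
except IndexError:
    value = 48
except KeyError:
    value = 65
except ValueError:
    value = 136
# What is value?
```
136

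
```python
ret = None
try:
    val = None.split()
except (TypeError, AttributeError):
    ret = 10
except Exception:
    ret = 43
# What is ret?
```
10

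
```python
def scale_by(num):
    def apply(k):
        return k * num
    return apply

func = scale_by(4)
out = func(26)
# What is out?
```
104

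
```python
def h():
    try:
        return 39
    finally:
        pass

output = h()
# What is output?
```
39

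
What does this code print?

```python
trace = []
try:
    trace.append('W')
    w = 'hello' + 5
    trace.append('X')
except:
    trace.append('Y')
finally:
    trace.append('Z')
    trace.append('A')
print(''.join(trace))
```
WYZA

Code before exception runs, then except, then all of finally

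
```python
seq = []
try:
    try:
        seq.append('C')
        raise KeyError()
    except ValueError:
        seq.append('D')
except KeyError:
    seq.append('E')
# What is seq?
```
['C', 'E']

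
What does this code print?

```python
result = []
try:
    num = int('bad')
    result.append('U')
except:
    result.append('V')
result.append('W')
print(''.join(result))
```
VW

Exception raised in try, caught by bare except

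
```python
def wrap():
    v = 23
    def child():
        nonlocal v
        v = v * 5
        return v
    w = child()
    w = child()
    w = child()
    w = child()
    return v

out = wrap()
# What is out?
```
14375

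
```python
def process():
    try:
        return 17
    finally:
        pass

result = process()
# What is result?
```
17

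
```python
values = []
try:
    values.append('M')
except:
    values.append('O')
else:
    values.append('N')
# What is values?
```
['M', 'N']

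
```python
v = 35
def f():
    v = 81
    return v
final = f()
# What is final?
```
81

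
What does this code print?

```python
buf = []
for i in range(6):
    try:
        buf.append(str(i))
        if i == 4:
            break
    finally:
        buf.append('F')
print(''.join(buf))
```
0F1F2F3F4F

finally runs even when breaking out of loop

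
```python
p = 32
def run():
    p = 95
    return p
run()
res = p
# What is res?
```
32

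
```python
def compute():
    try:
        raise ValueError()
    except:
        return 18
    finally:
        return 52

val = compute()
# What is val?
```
52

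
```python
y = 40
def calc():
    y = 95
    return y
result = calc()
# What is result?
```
95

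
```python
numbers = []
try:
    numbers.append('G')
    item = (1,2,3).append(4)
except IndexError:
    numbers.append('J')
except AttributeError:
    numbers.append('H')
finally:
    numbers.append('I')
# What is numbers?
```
['G', 'H', 'I']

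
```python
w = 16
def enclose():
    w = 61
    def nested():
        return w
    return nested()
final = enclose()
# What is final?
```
61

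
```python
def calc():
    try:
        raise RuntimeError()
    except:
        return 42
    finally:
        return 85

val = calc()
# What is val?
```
85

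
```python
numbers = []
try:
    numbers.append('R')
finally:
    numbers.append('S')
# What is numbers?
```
['R', 'S']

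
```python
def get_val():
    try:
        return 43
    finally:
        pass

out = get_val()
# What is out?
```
43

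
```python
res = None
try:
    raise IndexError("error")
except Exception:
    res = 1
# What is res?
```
1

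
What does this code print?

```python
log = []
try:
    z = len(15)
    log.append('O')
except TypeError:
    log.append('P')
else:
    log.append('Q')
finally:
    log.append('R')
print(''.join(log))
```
PR

Exception: except runs, else skipped, finally runs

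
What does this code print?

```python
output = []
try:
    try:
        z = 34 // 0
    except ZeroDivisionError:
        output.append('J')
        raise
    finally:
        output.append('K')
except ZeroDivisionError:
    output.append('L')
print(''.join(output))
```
JKL

finally runs before re-raised exception propagates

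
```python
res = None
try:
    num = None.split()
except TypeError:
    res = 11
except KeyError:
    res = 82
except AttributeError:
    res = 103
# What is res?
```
103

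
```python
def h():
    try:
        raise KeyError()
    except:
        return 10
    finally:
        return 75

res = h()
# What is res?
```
75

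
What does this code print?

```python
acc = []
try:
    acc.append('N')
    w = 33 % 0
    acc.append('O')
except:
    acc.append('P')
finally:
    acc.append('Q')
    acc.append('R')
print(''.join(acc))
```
NPQR

Code before exception runs, then except, then all of finally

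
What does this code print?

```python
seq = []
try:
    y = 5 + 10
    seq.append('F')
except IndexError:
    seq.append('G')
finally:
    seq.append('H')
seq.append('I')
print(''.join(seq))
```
FHI

finally runs after normal execution too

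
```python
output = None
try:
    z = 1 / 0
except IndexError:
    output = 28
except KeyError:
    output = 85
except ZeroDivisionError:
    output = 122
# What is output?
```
122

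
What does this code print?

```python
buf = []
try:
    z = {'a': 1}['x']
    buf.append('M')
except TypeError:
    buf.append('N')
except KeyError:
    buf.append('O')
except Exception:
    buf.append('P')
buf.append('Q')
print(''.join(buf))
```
OQ

KeyError matches before generic Exception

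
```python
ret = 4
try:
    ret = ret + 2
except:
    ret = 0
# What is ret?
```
6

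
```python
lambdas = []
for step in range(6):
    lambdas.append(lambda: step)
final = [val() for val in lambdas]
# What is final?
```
[5, 5, 5, 5, 5, 5]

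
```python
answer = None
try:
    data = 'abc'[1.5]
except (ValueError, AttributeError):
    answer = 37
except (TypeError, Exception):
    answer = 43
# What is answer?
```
43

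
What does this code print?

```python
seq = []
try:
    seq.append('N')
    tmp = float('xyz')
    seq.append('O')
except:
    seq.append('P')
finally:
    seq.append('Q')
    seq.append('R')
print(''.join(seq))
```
NPQR

Code before exception runs, then except, then all of finally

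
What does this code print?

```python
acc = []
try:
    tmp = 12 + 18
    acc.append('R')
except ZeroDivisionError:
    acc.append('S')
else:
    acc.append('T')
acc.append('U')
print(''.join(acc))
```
RTU

else block runs when no exception occurs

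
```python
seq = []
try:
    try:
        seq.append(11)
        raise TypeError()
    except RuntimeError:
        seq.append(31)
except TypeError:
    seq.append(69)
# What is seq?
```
[11, 69]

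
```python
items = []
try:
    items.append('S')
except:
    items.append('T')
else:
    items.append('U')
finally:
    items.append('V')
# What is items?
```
['S', 'U', 'V']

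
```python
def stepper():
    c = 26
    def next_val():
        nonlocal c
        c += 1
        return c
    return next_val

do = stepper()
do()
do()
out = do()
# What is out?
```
29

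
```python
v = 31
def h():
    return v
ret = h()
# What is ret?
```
31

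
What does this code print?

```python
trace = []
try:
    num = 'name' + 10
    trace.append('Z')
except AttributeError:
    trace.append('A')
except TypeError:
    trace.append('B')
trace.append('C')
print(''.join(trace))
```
BC

TypeError is caught by its specific handler, not AttributeError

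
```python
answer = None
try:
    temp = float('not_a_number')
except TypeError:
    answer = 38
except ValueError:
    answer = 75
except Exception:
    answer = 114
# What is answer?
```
75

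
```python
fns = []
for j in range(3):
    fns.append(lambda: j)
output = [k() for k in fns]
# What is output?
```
[2, 2, 2]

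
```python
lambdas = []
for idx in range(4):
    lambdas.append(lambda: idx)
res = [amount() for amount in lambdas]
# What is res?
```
[3, 3, 3, 3]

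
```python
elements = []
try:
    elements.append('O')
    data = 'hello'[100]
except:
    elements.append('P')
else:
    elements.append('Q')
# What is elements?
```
['O', 'P']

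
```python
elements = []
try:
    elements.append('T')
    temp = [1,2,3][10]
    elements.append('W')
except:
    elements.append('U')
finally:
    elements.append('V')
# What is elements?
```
['T', 'U', 'V']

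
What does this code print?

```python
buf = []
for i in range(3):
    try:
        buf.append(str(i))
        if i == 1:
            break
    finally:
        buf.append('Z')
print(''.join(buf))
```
0Z1Z

finally runs even when breaking out of loop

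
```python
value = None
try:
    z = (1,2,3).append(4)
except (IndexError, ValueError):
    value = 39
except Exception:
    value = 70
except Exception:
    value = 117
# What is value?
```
70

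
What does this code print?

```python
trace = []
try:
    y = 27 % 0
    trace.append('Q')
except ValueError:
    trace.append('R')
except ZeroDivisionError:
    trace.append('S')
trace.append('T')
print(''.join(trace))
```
ST

ZeroDivisionError is caught by its specific handler, not ValueError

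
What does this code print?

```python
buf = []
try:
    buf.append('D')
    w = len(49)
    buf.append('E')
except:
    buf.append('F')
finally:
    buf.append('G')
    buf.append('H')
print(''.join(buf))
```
DFGH

Code before exception runs, then except, then all of finally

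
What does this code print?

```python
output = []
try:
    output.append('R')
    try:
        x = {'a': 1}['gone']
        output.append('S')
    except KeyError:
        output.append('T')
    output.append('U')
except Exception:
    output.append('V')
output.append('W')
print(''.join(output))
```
RTUW

Inner exception caught by inner handler, outer continues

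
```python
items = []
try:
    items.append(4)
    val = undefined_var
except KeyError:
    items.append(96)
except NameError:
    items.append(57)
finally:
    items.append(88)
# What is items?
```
[4, 57, 88]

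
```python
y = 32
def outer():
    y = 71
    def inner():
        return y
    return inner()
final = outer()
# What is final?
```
71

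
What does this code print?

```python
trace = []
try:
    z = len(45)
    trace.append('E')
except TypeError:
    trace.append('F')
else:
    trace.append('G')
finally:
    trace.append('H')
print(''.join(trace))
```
FH

Exception: except runs, else skipped, finally runs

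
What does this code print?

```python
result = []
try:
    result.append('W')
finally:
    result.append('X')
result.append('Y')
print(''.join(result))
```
WXY

try/finally without except, no exception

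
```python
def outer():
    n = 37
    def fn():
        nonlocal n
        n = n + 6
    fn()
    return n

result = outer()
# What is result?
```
43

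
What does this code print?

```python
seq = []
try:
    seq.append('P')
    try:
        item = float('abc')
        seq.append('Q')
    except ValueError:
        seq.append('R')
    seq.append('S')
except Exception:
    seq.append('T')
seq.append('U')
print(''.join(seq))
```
PRSU

Inner exception caught by inner handler, outer continues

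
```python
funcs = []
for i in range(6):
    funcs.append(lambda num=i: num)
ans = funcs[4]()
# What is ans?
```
4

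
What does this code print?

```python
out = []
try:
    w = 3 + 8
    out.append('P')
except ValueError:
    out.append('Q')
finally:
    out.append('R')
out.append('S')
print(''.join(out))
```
PRS

finally runs after normal execution too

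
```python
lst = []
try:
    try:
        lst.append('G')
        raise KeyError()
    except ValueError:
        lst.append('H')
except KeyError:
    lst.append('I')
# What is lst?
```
['G', 'I']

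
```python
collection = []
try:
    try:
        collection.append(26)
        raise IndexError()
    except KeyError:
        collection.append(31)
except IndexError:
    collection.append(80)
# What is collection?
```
[26, 80]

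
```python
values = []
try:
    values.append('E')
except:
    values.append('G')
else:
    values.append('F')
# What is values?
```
['E', 'F']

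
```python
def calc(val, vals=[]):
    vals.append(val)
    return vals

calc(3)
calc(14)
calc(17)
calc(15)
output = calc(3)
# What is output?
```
[3, 14, 17, 15, 3]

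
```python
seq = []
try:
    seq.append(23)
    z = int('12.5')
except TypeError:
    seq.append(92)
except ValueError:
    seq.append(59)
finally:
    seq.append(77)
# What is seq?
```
[23, 59, 77]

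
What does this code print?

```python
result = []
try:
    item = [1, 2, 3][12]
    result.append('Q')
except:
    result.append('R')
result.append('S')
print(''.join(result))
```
RS

Exception raised in try, caught by bare except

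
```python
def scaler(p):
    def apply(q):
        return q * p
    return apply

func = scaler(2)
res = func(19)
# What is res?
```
38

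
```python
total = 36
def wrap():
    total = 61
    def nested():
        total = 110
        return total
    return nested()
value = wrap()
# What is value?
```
110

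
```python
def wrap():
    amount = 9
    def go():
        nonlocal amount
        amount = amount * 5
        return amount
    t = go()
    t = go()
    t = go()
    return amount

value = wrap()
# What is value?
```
1125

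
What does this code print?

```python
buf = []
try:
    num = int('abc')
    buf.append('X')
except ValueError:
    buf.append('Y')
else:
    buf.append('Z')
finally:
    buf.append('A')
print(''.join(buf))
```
YA

Exception: except runs, else skipped, finally runs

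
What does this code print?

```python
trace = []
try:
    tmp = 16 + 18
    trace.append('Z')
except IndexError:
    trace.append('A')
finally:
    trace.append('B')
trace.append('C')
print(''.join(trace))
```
ZBC

finally runs after normal execution too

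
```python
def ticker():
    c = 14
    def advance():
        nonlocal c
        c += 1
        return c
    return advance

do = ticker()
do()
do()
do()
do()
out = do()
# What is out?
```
19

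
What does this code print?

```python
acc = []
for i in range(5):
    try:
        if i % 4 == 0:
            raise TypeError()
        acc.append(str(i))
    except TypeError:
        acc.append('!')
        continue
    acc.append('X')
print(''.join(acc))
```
!1X2X3X!

continue in except skips rest of loop body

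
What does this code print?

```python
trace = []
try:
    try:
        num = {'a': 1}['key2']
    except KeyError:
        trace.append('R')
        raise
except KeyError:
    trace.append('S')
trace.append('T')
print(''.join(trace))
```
RST

raise without argument re-raises current exception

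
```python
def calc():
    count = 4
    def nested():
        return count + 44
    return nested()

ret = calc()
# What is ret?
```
48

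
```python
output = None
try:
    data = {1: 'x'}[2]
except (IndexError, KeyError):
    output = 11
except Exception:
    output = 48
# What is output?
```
11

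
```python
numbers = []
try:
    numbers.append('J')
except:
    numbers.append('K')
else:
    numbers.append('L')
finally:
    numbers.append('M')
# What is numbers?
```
['J', 'L', 'M']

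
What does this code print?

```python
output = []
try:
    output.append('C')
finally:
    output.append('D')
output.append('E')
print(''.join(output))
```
CDE

try/finally without except, no exception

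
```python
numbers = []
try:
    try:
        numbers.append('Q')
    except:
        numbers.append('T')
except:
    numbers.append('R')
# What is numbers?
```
['Q']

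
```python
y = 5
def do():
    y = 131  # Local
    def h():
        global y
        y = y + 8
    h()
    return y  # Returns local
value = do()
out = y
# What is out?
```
13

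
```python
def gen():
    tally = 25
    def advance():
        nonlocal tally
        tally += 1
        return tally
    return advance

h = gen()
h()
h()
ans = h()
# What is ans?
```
28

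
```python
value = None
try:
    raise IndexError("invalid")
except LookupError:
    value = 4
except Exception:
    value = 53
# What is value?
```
4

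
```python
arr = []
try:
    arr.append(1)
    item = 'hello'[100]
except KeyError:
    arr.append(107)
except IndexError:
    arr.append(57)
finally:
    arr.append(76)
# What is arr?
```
[1, 57, 76]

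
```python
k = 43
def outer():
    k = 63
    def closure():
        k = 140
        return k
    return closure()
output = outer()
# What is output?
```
140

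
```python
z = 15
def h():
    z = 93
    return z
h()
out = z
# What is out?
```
15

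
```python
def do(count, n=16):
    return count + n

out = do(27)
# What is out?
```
43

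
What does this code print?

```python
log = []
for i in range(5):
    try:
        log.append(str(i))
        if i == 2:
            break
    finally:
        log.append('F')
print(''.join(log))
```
0F1F2F

finally runs even when breaking out of loop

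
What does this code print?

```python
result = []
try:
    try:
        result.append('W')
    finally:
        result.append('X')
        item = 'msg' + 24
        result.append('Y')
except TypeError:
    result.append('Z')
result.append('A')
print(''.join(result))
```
WXZA

Exception in inner finally caught by outer except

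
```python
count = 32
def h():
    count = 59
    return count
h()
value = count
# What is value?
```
32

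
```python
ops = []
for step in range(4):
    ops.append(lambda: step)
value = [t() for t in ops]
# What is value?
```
[3, 3, 3, 3]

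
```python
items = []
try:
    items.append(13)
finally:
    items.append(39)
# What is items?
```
[13, 39]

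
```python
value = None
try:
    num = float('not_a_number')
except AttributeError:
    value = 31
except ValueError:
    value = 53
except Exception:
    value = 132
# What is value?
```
53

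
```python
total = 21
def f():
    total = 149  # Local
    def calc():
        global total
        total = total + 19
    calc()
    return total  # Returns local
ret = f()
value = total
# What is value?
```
40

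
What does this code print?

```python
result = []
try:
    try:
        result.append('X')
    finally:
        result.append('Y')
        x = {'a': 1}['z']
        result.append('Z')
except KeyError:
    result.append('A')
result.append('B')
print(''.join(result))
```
XYAB

Exception in inner finally caught by outer except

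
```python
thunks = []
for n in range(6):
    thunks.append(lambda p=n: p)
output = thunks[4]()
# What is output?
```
4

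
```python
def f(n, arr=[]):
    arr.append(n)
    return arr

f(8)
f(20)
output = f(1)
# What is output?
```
[8, 20, 1]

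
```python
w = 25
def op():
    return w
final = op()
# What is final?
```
25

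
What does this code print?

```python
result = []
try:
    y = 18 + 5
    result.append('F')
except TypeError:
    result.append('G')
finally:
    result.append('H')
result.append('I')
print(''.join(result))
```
FHI

finally runs after normal execution too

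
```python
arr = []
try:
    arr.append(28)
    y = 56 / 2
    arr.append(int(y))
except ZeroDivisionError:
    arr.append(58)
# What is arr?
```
[28, 28]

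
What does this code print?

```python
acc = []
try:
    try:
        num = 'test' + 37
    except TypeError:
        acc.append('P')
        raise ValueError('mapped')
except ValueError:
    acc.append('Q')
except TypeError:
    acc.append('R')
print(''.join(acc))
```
PQ

New ValueError raised, caught by outer ValueError handler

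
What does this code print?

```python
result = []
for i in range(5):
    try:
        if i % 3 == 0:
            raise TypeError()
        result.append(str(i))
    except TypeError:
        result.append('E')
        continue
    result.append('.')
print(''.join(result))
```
E1.2.E4.

continue in except skips rest of loop body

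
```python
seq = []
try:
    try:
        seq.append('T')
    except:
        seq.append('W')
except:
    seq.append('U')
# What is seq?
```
['T']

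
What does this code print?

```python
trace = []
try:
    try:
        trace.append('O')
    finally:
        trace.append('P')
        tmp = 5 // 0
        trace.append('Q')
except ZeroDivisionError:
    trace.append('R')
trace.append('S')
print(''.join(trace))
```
OPRS

Exception in inner finally caught by outer except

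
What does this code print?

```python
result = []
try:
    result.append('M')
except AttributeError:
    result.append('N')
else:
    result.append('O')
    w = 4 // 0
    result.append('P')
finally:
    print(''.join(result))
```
MO

Try succeeds, else appends 'O', ZeroDivisionError in else is uncaught, finally prints before exception propagates ('P' never appended)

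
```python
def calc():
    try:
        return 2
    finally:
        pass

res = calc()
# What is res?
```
2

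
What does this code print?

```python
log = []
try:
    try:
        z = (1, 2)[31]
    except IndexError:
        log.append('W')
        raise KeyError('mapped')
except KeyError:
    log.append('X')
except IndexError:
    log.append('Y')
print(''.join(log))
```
WX

New KeyError raised, caught by outer KeyError handler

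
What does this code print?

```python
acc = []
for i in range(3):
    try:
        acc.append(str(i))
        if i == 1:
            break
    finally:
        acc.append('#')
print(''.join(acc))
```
0#1#

finally runs even when breaking out of loop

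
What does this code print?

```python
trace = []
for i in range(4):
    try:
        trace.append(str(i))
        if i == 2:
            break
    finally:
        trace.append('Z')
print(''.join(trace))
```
0Z1Z2Z

finally runs even when breaking out of loop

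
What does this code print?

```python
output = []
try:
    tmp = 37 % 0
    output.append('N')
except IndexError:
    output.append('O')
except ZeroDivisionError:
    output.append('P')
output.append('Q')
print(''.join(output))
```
PQ

ZeroDivisionError is caught by its specific handler, not IndexError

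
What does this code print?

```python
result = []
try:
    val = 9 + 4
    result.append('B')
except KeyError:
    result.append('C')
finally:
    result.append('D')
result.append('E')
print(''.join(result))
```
BDE

finally runs after normal execution too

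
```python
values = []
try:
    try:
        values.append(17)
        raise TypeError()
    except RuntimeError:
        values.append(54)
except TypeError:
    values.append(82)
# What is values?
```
[17, 82]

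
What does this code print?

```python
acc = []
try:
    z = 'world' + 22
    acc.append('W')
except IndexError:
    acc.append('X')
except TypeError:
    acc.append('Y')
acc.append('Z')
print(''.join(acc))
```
YZ

TypeError is caught by its specific handler, not IndexError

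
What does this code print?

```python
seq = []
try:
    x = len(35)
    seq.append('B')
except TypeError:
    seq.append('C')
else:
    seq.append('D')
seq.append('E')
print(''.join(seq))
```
CE

else block skipped when exception is caught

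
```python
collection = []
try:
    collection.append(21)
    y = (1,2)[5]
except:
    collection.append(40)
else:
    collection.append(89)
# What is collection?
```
[21, 40]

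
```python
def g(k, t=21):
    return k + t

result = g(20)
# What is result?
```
41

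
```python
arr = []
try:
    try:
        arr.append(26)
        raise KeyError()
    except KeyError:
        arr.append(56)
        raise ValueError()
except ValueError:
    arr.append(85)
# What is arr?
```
[26, 56, 85]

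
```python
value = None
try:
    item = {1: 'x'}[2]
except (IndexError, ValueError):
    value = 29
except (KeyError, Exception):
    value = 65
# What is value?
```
65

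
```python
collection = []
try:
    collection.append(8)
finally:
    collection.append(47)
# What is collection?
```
[8, 47]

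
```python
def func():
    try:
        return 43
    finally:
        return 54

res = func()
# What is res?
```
54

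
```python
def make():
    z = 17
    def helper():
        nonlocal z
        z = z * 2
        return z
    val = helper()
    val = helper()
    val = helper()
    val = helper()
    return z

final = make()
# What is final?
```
272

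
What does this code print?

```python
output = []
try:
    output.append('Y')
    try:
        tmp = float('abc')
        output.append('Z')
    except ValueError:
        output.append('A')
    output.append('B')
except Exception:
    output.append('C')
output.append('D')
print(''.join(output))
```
YABD

Inner exception caught by inner handler, outer continues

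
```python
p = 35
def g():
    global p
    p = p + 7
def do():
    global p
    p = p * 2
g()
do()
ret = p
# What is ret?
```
84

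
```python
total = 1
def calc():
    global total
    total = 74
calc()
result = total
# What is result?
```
74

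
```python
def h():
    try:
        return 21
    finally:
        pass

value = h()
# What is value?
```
21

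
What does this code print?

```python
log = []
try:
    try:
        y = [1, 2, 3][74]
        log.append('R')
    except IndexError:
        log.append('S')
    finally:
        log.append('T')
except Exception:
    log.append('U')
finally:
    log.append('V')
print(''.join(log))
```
STV

Both finally blocks run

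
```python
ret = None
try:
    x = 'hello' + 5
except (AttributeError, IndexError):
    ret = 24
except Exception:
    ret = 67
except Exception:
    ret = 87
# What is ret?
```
67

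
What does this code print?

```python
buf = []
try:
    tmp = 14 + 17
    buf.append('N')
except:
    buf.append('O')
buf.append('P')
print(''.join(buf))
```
NP

No exception, try block completes normally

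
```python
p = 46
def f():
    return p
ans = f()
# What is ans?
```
46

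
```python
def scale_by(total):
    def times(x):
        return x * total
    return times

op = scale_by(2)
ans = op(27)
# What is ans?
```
54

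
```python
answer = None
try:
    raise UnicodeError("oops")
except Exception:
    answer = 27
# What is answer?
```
27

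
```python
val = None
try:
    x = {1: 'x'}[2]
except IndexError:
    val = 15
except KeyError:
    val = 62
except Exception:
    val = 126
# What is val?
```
62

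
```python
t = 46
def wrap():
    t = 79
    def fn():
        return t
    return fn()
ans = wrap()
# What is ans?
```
79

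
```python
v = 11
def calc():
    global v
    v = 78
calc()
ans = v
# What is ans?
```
78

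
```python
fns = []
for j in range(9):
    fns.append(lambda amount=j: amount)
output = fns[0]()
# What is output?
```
0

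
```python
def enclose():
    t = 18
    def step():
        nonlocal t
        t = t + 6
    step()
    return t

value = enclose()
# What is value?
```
24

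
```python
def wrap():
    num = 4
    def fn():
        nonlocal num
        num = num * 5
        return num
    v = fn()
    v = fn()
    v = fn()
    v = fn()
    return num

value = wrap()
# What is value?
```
2500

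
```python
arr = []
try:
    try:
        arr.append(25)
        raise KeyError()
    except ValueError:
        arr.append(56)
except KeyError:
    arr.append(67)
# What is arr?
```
[25, 67]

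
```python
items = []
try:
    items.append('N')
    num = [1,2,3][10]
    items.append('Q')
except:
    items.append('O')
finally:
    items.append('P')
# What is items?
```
['N', 'O', 'P']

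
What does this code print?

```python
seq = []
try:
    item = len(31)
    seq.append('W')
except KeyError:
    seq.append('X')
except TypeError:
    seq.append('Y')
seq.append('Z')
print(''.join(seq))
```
YZ

TypeError is caught by its specific handler, not KeyError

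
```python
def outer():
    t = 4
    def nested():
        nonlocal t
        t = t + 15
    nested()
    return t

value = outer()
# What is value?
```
19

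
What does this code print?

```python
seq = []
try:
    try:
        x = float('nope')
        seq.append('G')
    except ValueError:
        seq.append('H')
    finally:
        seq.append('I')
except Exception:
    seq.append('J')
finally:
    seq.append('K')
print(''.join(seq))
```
HIK

Both finally blocks run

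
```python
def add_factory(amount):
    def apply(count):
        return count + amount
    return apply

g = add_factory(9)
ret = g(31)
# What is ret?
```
40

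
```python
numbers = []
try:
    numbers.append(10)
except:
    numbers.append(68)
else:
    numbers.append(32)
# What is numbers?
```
[10, 32]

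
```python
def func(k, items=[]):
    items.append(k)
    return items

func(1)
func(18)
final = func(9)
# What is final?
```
[1, 18, 9]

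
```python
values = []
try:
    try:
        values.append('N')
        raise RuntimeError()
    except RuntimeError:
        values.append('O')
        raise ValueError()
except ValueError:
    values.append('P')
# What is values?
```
['N', 'O', 'P']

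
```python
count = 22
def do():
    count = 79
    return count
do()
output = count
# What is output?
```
22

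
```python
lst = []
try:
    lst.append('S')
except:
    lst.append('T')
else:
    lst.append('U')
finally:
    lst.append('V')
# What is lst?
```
['S', 'U', 'V']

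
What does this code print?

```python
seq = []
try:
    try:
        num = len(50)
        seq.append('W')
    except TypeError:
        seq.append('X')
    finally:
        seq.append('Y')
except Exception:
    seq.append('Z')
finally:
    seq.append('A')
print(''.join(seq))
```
XYA

Both finally blocks run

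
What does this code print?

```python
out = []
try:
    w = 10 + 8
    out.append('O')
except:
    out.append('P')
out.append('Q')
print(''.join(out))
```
OQ

No exception, try block completes normally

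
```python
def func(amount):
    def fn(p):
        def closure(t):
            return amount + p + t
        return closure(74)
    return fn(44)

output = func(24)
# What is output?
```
142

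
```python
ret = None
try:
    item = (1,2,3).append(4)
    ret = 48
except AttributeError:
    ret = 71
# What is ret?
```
71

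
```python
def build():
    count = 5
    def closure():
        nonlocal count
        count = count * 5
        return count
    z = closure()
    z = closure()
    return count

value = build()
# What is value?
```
125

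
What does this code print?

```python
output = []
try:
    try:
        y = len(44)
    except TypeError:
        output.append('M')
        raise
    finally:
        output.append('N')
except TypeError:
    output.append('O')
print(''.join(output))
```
MNO

finally runs before re-raised exception propagates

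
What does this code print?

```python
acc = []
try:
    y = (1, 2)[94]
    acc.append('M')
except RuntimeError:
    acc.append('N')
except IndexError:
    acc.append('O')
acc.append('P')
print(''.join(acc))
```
OP

IndexError is caught by its specific handler, not RuntimeError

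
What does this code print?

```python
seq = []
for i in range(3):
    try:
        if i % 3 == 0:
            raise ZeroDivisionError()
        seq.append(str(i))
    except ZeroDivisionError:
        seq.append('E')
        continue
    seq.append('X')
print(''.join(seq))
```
E1X2X

continue in except skips rest of loop body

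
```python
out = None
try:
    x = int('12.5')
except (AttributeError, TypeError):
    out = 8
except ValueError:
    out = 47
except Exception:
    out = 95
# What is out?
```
47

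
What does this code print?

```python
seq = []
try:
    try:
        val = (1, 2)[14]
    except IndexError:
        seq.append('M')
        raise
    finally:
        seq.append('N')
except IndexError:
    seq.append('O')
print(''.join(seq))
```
MNO

finally runs before re-raised exception propagates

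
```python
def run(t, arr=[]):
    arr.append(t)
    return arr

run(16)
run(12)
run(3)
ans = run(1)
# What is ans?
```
[16, 12, 3, 1]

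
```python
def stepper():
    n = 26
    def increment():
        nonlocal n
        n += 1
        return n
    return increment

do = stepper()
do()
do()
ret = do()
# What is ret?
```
29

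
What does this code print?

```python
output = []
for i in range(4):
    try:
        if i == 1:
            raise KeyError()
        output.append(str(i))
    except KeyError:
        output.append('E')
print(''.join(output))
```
0E23

Exception on i=1 caught, loop continues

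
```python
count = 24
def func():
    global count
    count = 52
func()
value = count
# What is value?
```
52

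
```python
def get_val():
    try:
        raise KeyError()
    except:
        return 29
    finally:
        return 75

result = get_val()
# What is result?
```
75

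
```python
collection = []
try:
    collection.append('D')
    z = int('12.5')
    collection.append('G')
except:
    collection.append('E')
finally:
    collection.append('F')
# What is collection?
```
['D', 'E', 'F']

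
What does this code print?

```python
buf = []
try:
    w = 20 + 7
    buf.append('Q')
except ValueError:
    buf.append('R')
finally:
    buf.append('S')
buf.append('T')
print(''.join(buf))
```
QST

finally runs after normal execution too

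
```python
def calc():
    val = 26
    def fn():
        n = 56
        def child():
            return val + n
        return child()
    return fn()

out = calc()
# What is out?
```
82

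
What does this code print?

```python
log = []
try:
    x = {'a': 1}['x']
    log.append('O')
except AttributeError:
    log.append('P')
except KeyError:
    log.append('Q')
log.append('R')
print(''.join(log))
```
QR

KeyError is caught by its specific handler, not AttributeError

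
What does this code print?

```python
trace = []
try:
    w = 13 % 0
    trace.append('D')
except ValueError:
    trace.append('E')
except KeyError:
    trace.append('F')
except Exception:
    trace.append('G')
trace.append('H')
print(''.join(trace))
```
GH

ZeroDivisionError not specifically caught, falls to Exception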